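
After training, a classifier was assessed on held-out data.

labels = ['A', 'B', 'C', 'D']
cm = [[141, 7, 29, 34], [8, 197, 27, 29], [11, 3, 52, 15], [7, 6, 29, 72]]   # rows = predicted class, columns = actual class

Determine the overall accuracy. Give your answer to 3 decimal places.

0.693

Accuracy = trace / total = (141+197+52+72=462) / 667 = 462/667 = 0.693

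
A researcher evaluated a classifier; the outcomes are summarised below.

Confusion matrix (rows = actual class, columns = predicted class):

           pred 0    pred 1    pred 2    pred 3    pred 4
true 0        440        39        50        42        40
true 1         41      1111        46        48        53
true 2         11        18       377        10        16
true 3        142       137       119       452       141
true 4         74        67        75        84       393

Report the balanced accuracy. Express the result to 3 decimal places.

Balanced accuracy = mean of per-class recall.
  0: recall = 440/611 = 0.7201
  1: recall = 1111/1299 = 0.8553
  2: recall = 377/432 = 0.8727
  3: recall = 452/991 = 0.4561
  4: recall = 393/693 = 0.5671
Mean = (0.7201 + 0.8553 + 0.8727 + 0.4561 + 0.5671) / 5 = 0.694

0.694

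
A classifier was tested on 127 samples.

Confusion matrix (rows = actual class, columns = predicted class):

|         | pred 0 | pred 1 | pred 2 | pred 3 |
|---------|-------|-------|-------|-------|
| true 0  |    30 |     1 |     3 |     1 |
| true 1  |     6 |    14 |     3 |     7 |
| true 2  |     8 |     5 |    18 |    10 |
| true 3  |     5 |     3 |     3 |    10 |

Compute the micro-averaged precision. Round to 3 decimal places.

Micro-averaging pools counts across classes: ΣTP=72, ΣFP=55, ΣFN=55.
Micro-precision = TP/(TP+FP) on pooled counts = 0.567 (equals overall accuracy in single-label multiclass).

0.567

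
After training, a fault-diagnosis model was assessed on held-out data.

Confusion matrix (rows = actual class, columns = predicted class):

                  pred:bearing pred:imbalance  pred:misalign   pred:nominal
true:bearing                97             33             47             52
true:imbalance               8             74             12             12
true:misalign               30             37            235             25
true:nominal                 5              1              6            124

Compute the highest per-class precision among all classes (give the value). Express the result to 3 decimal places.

Per-class precision (TP/(TP+FP)):
  bearing: TP=97, FP=8+30+5=43 → 97/140 = 0.6929
  imbalance: TP=74, FP=33+37+1=71 → 74/145 = 0.5103
  misalign: TP=235, FP=47+12+6=65 → 235/300 = 0.7833
  nominal: TP=124, FP=52+12+25=89 → 124/213 = 0.5822
Highest is class 'misalign' with precision = 0.783.

0.783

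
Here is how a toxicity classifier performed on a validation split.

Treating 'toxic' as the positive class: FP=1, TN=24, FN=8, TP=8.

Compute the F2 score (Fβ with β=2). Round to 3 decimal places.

0.548

Fβ = (1+β²)·TP / ((1+β²)·TP + β²·FN + FP), with β²=4
= 5·8 / (5·8 + 4·8 + 1) = 0.548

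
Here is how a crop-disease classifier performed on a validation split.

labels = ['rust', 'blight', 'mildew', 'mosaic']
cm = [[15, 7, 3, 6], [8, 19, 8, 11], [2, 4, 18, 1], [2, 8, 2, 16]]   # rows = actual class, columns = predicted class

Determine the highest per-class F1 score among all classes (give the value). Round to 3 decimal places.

0.643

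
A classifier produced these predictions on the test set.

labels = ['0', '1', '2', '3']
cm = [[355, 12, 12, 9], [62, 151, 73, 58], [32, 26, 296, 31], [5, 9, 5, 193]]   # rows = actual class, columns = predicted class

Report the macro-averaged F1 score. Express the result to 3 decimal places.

0.734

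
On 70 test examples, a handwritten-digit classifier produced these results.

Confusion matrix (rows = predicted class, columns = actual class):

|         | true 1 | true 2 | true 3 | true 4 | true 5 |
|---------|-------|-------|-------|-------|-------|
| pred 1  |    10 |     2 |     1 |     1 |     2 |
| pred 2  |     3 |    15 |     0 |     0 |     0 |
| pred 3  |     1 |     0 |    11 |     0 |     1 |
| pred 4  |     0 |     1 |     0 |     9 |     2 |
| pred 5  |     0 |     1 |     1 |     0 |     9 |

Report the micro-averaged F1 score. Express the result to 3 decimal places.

Micro-averaging pools counts across classes: ΣTP=54, ΣFP=16, ΣFN=16.
Micro-F1 score = 2·TP/(2·TP+FP+FN) on pooled counts = 0.771 (equals overall accuracy in single-label multiclass).

0.771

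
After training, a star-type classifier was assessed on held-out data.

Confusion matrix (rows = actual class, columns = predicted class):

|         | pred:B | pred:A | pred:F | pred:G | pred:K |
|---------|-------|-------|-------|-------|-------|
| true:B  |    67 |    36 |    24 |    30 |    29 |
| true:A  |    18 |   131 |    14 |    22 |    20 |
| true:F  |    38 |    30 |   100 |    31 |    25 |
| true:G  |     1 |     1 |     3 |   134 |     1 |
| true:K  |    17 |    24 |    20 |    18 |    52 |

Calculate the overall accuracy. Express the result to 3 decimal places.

0.546

Accuracy = trace / total = (67+131+100+134+52=484) / 886 = 484/886 = 0.546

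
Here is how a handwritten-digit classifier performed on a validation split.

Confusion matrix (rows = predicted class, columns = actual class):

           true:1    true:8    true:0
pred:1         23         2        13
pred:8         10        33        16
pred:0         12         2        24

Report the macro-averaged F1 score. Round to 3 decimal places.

0.590

Per-class F1 score (2·TP/(2·TP+FP+FN)):
  1: TP=23, FP=2+13=15, FN=10+12=22 → 46/83 = 0.5542
  8: TP=33, FP=10+16=26, FN=2+2=4 → 66/96 = 0.6875
  0: TP=24, FP=12+2=14, FN=13+16=29 → 48/91 = 0.5275
Macro-F1 score = mean = (0.5542 + 0.6875 + 0.5275) / 3 = 0.590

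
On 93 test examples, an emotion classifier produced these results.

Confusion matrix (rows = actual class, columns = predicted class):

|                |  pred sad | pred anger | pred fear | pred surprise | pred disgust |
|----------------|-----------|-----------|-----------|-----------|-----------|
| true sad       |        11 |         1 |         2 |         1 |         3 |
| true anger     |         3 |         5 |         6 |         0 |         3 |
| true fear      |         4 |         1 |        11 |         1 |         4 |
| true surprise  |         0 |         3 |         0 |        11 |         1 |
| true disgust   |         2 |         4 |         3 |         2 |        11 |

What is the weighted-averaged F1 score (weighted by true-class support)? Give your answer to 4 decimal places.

Per-class F1 score (2·TP/(2·TP+FP+FN)):
  sad: TP=11, FP=3+4+0+2=9, FN=1+2+1+3=7 → 22/38 = 0.57895
  anger: TP=5, FP=1+1+3+4=9, FN=3+6+0+3=12 → 10/31 = 0.32258
  fear: TP=11, FP=2+6+0+3=11, FN=4+1+1+4=10 → 22/43 = 0.51163
  surprise: TP=11, FP=1+0+1+2=4, FN=0+3+0+1=4 → 22/30 = 0.73333
  disgust: TP=11, FP=3+3+4+1=11, FN=2+4+3+2=11 → 22/44 = 0.50000
Weighted-F1 score = Σ (supportᵢ/N)·F1 scoreᵢ with N=93: (18/93)·0.57895 + (17/93)·0.32258 + (21/93)·0.51163 + (15/93)·0.73333 + (22/93)·0.50000 = 0.5231

0.5231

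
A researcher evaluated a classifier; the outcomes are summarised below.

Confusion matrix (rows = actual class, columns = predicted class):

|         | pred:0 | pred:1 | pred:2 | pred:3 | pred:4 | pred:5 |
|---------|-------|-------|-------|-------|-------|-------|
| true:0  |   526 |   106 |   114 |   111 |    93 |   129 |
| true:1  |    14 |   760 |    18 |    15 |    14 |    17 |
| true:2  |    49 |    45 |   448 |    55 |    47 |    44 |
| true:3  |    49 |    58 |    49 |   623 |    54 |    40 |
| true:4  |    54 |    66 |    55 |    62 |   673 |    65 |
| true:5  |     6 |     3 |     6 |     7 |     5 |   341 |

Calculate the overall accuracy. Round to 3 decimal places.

Accuracy = trace / total = (526+760+448+623+673+341=3371) / 4821 = 3371/4821 = 0.699

0.699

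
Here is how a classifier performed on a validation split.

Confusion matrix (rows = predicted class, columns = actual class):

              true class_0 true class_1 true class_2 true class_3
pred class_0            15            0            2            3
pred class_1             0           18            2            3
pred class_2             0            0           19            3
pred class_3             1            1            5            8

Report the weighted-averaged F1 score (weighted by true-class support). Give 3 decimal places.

Per-class F1 score (2·TP/(2·TP+FP+FN)):
  class_0: TP=15, FP=0+2+3=5, FN=0+0+1=1 → 30/36 = 0.8333
  class_1: TP=18, FP=0+2+3=5, FN=0+0+1=1 → 36/42 = 0.8571
  class_2: TP=19, FP=0+0+3=3, FN=2+2+5=9 → 38/50 = 0.7600
  class_3: TP=8, FP=1+1+5=7, FN=3+3+3=9 → 16/32 = 0.5000
Weighted-F1 score = Σ (supportᵢ/N)·F1 scoreᵢ with N=80: (16/80)·0.8333 + (19/80)·0.8571 + (28/80)·0.7600 + (17/80)·0.5000 = 0.742

0.742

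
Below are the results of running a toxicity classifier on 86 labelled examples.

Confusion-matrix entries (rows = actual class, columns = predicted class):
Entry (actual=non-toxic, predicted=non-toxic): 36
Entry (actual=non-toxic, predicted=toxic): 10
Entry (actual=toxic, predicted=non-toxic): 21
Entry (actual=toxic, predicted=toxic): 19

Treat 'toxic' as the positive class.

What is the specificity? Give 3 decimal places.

Specificity = TN/(TN+FP) = 36/(36+10) = 0.783

0.783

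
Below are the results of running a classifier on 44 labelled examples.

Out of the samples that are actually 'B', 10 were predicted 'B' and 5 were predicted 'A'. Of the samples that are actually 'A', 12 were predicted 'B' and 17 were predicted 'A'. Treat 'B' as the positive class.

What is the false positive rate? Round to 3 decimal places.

FPR = FP/(FP+TN) = 12/(12+17) = 0.414

0.414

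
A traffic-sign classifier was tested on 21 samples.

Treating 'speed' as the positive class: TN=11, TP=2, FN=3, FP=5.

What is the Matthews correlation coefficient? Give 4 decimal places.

0.0791

MCC = (TP·TN − FP·FN) / √((TP+FP)(TP+FN)(TN+FP)(TN+FN))
Numerator = 2·11 − 5·3 = 7
Denominator = √(7·5·16·14) = √7840 = 88.5438
MCC = 7 / 88.5438 = 0.0791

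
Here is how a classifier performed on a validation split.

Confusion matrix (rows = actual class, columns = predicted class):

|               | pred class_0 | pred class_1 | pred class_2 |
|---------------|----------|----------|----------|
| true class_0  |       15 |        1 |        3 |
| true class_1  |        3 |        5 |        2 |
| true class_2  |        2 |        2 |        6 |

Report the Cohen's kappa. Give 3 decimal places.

0.467

Observed agreement pₒ = trace/N = 26/39 = 0.6667
Expected agreement pₑ = Σ (rowᵢ·colᵢ)/N² = (19·20 + 10·8 + 10·11)/39² = 0.3748
κ = (pₒ − pₑ)/(1 − pₑ) = (0.6667 − 0.3748)/(1 − 0.3748) = 0.467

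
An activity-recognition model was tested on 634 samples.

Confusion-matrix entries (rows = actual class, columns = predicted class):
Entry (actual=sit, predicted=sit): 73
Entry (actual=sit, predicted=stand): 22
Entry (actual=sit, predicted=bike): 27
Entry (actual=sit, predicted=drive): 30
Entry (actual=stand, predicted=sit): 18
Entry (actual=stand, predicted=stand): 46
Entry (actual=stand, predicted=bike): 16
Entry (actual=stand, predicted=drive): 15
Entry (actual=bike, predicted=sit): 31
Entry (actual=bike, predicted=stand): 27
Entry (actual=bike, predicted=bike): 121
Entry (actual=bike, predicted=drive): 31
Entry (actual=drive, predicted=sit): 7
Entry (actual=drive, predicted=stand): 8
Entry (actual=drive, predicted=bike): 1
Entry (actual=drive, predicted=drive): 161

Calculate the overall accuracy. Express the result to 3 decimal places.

0.632

Accuracy = trace / total = (73+46+121+161=401) / 634 = 401/634 = 0.632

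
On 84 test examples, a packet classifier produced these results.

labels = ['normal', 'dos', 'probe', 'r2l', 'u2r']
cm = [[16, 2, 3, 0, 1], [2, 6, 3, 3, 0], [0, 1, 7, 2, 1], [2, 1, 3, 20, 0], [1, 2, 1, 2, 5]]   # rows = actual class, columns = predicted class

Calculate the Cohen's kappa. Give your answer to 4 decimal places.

Observed agreement pₒ = trace/N = 54/84 = 0.64286
Expected agreement pₑ = Σ (rowᵢ·colᵢ)/N² = (22·21 + 14·12 + 11·17 + 26·27 + 11·7)/84² = 0.22619
κ = (pₒ − pₑ)/(1 − pₑ) = (0.64286 − 0.22619)/(1 − 0.22619) = 0.5385

0.5385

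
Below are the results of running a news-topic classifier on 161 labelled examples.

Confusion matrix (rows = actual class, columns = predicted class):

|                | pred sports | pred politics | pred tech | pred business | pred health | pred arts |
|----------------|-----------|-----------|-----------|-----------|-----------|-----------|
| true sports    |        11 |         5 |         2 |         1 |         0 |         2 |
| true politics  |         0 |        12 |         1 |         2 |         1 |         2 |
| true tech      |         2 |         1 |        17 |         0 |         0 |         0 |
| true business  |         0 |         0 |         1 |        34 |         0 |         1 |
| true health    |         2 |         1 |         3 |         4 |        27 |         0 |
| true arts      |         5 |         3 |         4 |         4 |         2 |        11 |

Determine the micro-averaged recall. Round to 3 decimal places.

Micro-averaging pools counts across classes: ΣTP=112, ΣFP=49, ΣFN=49.
Micro-recall = TP/(TP+FN) on pooled counts = 0.696 (equals overall accuracy in single-label multiclass).

0.696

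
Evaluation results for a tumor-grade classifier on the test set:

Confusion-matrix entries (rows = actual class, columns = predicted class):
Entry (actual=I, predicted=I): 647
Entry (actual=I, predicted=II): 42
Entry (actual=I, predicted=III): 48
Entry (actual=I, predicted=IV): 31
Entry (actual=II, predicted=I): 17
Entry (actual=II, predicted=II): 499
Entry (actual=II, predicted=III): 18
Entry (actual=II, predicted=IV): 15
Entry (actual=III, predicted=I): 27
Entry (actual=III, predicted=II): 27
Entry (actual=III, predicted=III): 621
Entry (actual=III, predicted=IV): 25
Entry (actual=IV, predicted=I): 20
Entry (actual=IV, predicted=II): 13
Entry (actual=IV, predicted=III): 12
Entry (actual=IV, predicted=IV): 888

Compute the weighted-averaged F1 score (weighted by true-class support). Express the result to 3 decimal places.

0.900

Per-class F1 score (2·TP/(2·TP+FP+FN)):
  I: TP=647, FP=17+27+20=64, FN=42+48+31=121 → 1294/1479 = 0.8749
  II: TP=499, FP=42+27+13=82, FN=17+18+15=50 → 998/1130 = 0.8832
  III: TP=621, FP=48+18+12=78, FN=27+27+25=79 → 1242/1399 = 0.8878
  IV: TP=888, FP=31+15+25=71, FN=20+13+12=45 → 1776/1892 = 0.9387
Weighted-F1 score = Σ (supportᵢ/N)·F1 scoreᵢ with N=2950: (768/2950)·0.8749 + (549/2950)·0.8832 + (700/2950)·0.8878 + (933/2950)·0.9387 = 0.900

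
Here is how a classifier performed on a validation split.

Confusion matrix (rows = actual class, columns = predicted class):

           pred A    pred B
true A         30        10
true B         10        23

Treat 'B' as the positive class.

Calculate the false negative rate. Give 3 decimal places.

FNR = FN/(FN+TP) = 10/(10+23) = 0.303

0.303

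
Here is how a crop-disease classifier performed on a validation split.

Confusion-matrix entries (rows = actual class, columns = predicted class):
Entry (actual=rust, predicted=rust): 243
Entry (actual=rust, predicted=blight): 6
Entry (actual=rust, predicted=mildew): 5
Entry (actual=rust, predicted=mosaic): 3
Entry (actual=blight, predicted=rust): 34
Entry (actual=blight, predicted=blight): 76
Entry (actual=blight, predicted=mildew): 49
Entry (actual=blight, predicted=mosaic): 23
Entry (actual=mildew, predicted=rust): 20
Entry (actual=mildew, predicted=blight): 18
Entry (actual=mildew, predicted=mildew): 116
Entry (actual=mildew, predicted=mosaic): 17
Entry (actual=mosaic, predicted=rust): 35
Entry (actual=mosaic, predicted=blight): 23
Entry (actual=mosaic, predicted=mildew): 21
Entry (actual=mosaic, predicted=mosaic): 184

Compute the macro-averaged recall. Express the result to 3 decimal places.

0.685

Per-class recall (TP/(TP+FN)):
  rust: TP=243, FN=6+5+3=14 → 243/257 = 0.9455
  blight: TP=76, FN=34+49+23=106 → 76/182 = 0.4176
  mildew: TP=116, FN=20+18+17=55 → 116/171 = 0.6784
  mosaic: TP=184, FN=35+23+21=79 → 184/263 = 0.6996
Macro-recall = mean = (0.9455 + 0.4176 + 0.6784 + 0.6996) / 4 = 0.685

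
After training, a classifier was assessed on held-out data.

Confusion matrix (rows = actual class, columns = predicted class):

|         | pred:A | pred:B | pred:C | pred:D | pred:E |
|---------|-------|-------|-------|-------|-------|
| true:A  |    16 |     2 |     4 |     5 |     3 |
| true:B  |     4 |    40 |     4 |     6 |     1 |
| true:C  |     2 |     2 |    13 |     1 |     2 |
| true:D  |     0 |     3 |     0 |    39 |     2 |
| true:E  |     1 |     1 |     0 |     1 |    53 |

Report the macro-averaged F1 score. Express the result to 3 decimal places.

Per-class F1 score (2·TP/(2·TP+FP+FN)):
  A: TP=16, FP=4+2+0+1=7, FN=2+4+5+3=14 → 32/53 = 0.6038
  B: TP=40, FP=2+2+3+1=8, FN=4+4+6+1=15 → 80/103 = 0.7767
  C: TP=13, FP=4+4+0+0=8, FN=2+2+1+2=7 → 26/41 = 0.6341
  D: TP=39, FP=5+6+1+1=13, FN=0+3+0+2=5 → 78/96 = 0.8125
  E: TP=53, FP=3+1+2+2=8, FN=1+1+0+1=3 → 106/117 = 0.9060
Macro-F1 score = mean = (0.6038 + 0.7767 + 0.6341 + 0.8125 + 0.9060) / 5 = 0.747

0.747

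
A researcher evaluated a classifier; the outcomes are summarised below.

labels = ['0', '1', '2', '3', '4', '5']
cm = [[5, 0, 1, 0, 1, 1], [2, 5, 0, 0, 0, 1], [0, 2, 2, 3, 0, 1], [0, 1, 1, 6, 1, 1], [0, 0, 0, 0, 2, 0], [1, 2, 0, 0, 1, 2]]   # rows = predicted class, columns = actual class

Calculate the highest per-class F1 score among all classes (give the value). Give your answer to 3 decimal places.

Per-class F1 score (2·TP/(2·TP+FP+FN)):
  0: TP=5, FP=0+1+0+1+1=3, FN=2+0+0+0+1=3 → 10/16 = 0.6250
  1: TP=5, FP=2+0+0+0+1=3, FN=0+2+1+0+2=5 → 10/18 = 0.5556
  2: TP=2, FP=0+2+3+0+1=6, FN=1+0+1+0+0=2 → 4/12 = 0.3333
  3: TP=6, FP=0+1+1+1+1=4, FN=0+0+3+0+0=3 → 12/19 = 0.6316
  4: TP=2, FP=0+0+0+0+0=0, FN=1+0+0+1+1=3 → 4/7 = 0.5714
  5: TP=2, FP=1+2+0+0+1=4, FN=1+1+1+1+0=4 → 4/12 = 0.3333
Highest is class '3' with F1 score = 0.632.

0.632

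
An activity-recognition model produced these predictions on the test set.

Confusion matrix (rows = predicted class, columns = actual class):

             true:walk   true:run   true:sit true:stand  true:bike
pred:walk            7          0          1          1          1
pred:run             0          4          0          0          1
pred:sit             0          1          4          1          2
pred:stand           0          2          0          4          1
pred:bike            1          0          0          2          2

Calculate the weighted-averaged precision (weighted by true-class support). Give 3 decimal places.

Per-class precision (TP/(TP+FP)):
  walk: TP=7, FP=0+1+1+1=3 → 7/10 = 0.7000
  run: TP=4, FP=0+0+0+1=1 → 4/5 = 0.8000
  sit: TP=4, FP=0+1+1+2=4 → 4/8 = 0.5000
  stand: TP=4, FP=0+2+0+1=3 → 4/7 = 0.5714
  bike: TP=2, FP=1+0+0+2=3 → 2/5 = 0.4000
Weighted-precision = Σ (supportᵢ/N)·precisionᵢ with N=35: (8/35)·0.7000 + (7/35)·0.8000 + (5/35)·0.5000 + (8/35)·0.5714 + (7/35)·0.4000 = 0.602

0.602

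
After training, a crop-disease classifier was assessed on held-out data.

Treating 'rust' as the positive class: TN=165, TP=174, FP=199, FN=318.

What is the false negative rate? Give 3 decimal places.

0.646

FNR = FN/(FN+TP) = 318/(318+174) = 0.646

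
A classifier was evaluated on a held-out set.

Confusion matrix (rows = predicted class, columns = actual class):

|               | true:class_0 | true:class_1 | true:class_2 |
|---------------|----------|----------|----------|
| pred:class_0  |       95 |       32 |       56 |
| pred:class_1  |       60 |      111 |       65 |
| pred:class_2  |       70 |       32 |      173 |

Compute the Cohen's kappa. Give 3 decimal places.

Observed agreement pₒ = trace/N = 379/694 = 0.5461
Expected agreement pₑ = Σ (rowᵢ·colᵢ)/N² = (225·183 + 175·236 + 294·275)/694² = 0.3391
κ = (pₒ − pₑ)/(1 − pₑ) = (0.5461 − 0.3391)/(1 − 0.3391) = 0.313

0.313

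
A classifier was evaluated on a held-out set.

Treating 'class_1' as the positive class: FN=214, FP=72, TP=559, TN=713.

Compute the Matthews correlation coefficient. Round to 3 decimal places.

MCC = (TP·TN − FP·FN) / √((TP+FP)(TP+FN)(TN+FP)(TN+FN))
Numerator = 559·713 − 72·214 = 383159
Denominator = √(631·773·785·927) = √354942696285 = 595770.6742
MCC = 383159 / 595770.6742 = 0.643

0.643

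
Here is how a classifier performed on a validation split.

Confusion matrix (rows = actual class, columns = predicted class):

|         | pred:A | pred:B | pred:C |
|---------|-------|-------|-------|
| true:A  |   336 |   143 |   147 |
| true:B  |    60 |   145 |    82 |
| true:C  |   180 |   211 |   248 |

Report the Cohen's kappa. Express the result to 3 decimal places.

Observed agreement pₒ = trace/N = 729/1552 = 0.4697
Expected agreement pₑ = Σ (rowᵢ·colᵢ)/N² = (626·576 + 287·499 + 639·477)/1552² = 0.3357
κ = (pₒ − pₑ)/(1 − pₑ) = (0.4697 − 0.3357)/(1 − 0.3357) = 0.202

0.202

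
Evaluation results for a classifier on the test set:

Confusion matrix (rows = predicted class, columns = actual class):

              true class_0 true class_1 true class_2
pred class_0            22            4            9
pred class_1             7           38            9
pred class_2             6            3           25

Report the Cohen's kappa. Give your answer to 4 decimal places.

0.5332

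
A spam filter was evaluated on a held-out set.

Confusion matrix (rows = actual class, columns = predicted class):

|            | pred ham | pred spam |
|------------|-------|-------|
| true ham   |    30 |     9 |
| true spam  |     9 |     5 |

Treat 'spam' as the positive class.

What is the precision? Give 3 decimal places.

0.357

Precision = TP/(TP+FP) = 5/(5+9) = 5/14 = 0.357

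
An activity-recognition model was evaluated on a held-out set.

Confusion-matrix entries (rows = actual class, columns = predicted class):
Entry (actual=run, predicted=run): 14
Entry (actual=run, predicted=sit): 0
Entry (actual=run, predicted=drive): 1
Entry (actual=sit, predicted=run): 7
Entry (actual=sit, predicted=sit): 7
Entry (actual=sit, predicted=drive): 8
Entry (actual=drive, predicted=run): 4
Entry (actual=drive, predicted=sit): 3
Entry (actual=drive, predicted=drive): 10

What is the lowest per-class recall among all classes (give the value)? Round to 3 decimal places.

0.318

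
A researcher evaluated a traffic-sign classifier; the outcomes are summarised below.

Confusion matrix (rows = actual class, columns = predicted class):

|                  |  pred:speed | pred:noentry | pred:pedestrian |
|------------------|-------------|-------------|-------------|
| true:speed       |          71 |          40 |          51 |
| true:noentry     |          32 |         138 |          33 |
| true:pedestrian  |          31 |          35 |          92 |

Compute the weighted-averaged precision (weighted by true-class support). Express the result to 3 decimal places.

0.574

Per-class precision (TP/(TP+FP)):
  speed: TP=71, FP=32+31=63 → 71/134 = 0.5299
  noentry: TP=138, FP=40+35=75 → 138/213 = 0.6479
  pedestrian: TP=92, FP=51+33=84 → 92/176 = 0.5227
Weighted-precision = Σ (supportᵢ/N)·precisionᵢ with N=523: (162/523)·0.5299 + (203/523)·0.6479 + (158/523)·0.5227 = 0.574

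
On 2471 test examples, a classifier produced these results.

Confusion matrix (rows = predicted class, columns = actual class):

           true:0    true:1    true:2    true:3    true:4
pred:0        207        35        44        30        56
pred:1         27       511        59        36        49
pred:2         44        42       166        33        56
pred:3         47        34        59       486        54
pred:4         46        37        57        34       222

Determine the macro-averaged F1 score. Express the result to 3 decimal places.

Per-class F1 score (2·TP/(2·TP+FP+FN)):
  0: TP=207, FP=35+44+30+56=165, FN=27+44+47+46=164 → 414/743 = 0.5572
  1: TP=511, FP=27+59+36+49=171, FN=35+42+34+37=148 → 1022/1341 = 0.7621
  2: TP=166, FP=44+42+33+56=175, FN=44+59+59+57=219 → 332/726 = 0.4573
  3: TP=486, FP=47+34+59+54=194, FN=30+36+33+34=133 → 972/1299 = 0.7483
  4: TP=222, FP=46+37+57+34=174, FN=56+49+56+54=215 → 444/833 = 0.5330
Macro-F1 score = mean = (0.5572 + 0.7621 + 0.4573 + 0.7483 + 0.5330) / 5 = 0.612

0.612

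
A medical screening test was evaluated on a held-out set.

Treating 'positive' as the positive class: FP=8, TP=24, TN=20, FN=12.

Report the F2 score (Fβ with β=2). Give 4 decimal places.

Fβ = (1+β²)·TP / ((1+β²)·TP + β²·FN + FP), with β²=4
= 5·24 / (5·24 + 4·12 + 8) = 0.6818

0.6818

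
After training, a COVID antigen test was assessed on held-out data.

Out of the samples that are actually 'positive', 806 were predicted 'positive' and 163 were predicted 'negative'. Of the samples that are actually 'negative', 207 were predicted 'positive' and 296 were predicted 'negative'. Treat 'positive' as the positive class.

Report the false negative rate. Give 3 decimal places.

0.168

FNR = FN/(FN+TP) = 163/(163+806) = 0.168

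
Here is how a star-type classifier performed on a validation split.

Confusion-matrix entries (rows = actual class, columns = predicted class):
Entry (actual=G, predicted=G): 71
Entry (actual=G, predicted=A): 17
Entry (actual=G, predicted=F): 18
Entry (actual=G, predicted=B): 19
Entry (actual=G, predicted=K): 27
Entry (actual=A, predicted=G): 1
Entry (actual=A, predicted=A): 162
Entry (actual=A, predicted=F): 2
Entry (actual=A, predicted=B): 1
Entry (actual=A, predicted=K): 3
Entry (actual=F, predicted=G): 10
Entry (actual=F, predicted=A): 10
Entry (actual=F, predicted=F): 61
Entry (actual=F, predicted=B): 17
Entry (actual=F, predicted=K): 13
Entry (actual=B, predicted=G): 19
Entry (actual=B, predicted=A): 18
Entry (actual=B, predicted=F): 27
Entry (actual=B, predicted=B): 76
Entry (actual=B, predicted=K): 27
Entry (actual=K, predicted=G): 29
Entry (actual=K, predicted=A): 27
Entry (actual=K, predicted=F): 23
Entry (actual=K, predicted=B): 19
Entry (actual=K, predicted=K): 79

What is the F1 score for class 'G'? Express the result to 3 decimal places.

Take TP from the diagonal, FP from the rest of the 'G' prediction marginal, FN from the rest of the 'G' actual marginal.
F1 score = 2·TP/(2·TP+FP+FN).
G: TP=71, FP=1+10+19+29=59, FN=17+18+19+27=81 → 142/282 = 0.5035

0.504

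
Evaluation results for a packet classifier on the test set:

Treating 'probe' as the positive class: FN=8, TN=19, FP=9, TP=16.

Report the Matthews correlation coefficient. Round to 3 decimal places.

MCC = (TP·TN − FP·FN) / √((TP+FP)(TP+FN)(TN+FP)(TN+FN))
Numerator = 16·19 − 9·8 = 232
Denominator = √(25·24·28·27) = √453600 = 673.4983
MCC = 232 / 673.4983 = 0.344

0.344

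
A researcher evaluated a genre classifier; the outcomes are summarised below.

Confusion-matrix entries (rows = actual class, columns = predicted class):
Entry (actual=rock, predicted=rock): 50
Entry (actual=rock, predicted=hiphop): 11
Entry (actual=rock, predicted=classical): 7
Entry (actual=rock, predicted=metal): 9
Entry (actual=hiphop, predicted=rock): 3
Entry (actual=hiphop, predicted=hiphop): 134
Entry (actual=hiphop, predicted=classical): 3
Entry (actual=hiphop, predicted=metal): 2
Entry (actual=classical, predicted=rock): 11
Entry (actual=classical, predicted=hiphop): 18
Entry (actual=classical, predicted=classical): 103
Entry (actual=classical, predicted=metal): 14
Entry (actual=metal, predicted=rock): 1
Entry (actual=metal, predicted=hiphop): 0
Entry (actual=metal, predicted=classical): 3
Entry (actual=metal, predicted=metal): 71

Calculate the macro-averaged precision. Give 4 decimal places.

Per-class precision (TP/(TP+FP)):
  rock: TP=50, FP=3+11+1=15 → 50/65 = 0.76923
  hiphop: TP=134, FP=11+18+0=29 → 134/163 = 0.82209
  classical: TP=103, FP=7+3+3=13 → 103/116 = 0.88793
  metal: TP=71, FP=9+2+14=25 → 71/96 = 0.73958
Macro-precision = mean = (0.76923 + 0.82209 + 0.88793 + 0.73958) / 4 = 0.8047

0.8047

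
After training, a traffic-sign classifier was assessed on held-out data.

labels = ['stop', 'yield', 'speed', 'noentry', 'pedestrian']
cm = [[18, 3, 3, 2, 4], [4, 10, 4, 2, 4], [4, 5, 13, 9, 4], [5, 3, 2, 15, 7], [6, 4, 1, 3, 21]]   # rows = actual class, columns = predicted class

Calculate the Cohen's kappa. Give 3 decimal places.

0.366

Observed agreement pₒ = trace/N = 77/156 = 0.4936
Expected agreement pₑ = Σ (rowᵢ·colᵢ)/N² = (30·37 + 24·25 + 35·23 + 32·31 + 35·40)/156² = 0.2016
κ = (pₒ − pₑ)/(1 − pₑ) = (0.4936 − 0.2016)/(1 − 0.2016) = 0.366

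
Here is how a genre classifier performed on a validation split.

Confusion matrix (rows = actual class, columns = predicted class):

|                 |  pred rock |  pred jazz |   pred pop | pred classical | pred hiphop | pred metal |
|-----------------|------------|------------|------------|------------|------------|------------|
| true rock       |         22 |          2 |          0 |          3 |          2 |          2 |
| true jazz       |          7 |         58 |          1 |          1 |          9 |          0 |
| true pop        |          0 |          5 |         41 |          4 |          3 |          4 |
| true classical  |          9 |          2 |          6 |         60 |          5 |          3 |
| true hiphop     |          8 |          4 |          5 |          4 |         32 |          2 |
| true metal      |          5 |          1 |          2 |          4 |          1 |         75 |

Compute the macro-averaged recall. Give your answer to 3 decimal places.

Per-class recall (TP/(TP+FN)):
  rock: TP=22, FN=2+0+3+2+2=9 → 22/31 = 0.7097
  jazz: TP=58, FN=7+1+1+9+0=18 → 58/76 = 0.7632
  pop: TP=41, FN=0+5+4+3+4=16 → 41/57 = 0.7193
  classical: TP=60, FN=9+2+6+5+3=25 → 60/85 = 0.7059
  hiphop: TP=32, FN=8+4+5+4+2=23 → 32/55 = 0.5818
  metal: TP=75, FN=5+1+2+4+1=13 → 75/88 = 0.8523
Macro-recall = mean = (0.7097 + 0.7632 + 0.7193 + 0.7059 + 0.5818 + 0.8523) / 6 = 0.722

0.722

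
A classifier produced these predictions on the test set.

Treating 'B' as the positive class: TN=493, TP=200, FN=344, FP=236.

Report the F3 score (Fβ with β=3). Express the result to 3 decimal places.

0.375

Fβ = (1+β²)·TP / ((1+β²)·TP + β²·FN + FP), with β²=9
= 10·200 / (10·200 + 9·344 + 236) = 0.375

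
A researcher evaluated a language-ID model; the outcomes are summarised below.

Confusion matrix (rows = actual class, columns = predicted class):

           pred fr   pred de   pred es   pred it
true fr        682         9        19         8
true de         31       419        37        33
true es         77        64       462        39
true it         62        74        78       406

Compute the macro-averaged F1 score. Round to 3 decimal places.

0.780

Per-class F1 score (2·TP/(2·TP+FP+FN)):
  fr: TP=682, FP=31+77+62=170, FN=9+19+8=36 → 1364/1570 = 0.8688
  de: TP=419, FP=9+64+74=147, FN=31+37+33=101 → 838/1086 = 0.7716
  es: TP=462, FP=19+37+78=134, FN=77+64+39=180 → 924/1238 = 0.7464
  it: TP=406, FP=8+33+39=80, FN=62+74+78=214 → 812/1106 = 0.7342
Macro-F1 score = mean = (0.8688 + 0.7716 + 0.7464 + 0.7342) / 4 = 0.780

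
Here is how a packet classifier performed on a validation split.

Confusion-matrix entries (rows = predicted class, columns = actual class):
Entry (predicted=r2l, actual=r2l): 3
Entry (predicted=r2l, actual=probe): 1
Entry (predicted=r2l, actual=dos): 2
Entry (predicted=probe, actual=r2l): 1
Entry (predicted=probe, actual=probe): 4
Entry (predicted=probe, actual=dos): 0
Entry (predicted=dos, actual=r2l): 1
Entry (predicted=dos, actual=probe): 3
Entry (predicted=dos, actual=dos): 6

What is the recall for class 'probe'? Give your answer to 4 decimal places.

0.5000

recall = TP/(TP+FN).
probe: TP=4, FN=1+3=4 → 4/8 = 0.50000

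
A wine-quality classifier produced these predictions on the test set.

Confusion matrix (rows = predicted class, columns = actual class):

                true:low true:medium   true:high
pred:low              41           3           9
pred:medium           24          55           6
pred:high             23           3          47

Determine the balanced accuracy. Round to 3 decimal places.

0.709

Balanced accuracy = mean of per-class recall.
  low: recall = 41/88 = 0.4659
  medium: recall = 55/61 = 0.9016
  high: recall = 47/62 = 0.7581
Mean = (0.4659 + 0.9016 + 0.7581) / 3 = 0.709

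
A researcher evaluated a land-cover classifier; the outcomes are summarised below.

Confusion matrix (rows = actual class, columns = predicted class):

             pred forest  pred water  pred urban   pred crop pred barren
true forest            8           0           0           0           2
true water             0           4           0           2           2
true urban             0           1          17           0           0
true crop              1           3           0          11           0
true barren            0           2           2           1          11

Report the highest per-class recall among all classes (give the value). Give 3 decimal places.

0.944

Per-class recall (TP/(TP+FN)):
  forest: TP=8, FN=0+0+0+2=2 → 8/10 = 0.8000
  water: TP=4, FN=0+0+2+2=4 → 4/8 = 0.5000
  urban: TP=17, FN=0+1+0+0=1 → 17/18 = 0.9444
  crop: TP=11, FN=1+3+0+0=4 → 11/15 = 0.7333
  barren: TP=11, FN=0+2+2+1=5 → 11/16 = 0.6875
Highest is class 'urban' with recall = 0.944.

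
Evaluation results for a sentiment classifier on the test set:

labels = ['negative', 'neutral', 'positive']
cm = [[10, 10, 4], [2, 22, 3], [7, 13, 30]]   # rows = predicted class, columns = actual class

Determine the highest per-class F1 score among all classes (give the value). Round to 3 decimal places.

Per-class F1 score (2·TP/(2·TP+FP+FN)):
  negative: TP=10, FP=10+4=14, FN=2+7=9 → 20/43 = 0.4651
  neutral: TP=22, FP=2+3=5, FN=10+13=23 → 44/72 = 0.6111
  positive: TP=30, FP=7+13=20, FN=4+3=7 → 60/87 = 0.6897
Highest is class 'positive' with F1 score = 0.690.

0.690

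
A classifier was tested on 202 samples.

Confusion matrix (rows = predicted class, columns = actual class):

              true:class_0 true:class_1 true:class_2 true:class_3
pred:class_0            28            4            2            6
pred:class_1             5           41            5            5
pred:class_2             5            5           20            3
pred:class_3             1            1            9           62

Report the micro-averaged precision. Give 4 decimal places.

0.7475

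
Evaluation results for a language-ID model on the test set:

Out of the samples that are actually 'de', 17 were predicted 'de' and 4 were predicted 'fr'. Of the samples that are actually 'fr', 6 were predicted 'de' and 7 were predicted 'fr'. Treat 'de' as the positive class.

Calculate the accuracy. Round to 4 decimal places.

Accuracy = (TP+TN)/N = (17+7)/34 = 0.7059

0.7059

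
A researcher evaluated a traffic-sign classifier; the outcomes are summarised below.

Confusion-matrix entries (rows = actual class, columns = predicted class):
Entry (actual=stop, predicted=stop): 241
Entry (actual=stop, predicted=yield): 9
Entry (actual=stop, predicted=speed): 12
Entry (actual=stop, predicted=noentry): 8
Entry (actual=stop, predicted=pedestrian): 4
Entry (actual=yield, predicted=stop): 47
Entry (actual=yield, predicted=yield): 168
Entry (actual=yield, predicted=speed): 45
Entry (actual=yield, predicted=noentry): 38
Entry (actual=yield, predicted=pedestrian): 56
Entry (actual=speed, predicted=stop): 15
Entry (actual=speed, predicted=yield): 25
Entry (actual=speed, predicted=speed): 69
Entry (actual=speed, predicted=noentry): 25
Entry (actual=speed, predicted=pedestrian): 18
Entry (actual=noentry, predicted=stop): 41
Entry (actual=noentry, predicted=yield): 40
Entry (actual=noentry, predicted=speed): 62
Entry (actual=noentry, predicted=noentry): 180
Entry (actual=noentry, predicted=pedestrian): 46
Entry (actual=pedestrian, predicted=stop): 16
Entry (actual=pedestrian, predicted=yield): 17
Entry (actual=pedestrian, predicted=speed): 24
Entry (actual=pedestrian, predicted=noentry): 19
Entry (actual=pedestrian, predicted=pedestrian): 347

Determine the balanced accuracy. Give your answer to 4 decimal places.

Balanced accuracy = mean of per-class recall.
  stop: recall = 241/274 = 0.87956
  yield: recall = 168/354 = 0.47458
  speed: recall = 69/152 = 0.45395
  noentry: recall = 180/369 = 0.48780
  pedestrian: recall = 347/423 = 0.82033
Mean = (0.87956 + 0.47458 + 0.45395 + 0.48780 + 0.82033) / 5 = 0.6232

0.6232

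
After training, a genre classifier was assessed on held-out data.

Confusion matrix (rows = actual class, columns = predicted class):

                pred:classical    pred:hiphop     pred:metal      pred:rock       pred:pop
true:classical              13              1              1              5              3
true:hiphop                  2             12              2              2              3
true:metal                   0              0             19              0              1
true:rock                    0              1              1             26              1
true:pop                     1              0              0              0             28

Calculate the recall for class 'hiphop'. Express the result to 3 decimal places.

0.571

Treat 'hiphop' as positive and all other classes as negative.
recall = TP/(TP+FN).
hiphop: TP=12, FN=2+2+2+3=9 → 12/21 = 0.5714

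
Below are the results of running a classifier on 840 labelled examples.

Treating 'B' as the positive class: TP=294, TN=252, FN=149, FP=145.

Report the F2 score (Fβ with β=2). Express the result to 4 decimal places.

0.6649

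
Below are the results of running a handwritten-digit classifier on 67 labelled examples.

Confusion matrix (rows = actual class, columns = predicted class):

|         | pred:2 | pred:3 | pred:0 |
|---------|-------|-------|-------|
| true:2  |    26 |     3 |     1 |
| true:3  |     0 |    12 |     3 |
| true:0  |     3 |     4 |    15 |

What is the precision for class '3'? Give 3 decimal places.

Treat '3' as positive and all other classes as negative.
precision = TP/(TP+FP).
3: TP=12, FP=3+4=7 → 12/19 = 0.6316

0.632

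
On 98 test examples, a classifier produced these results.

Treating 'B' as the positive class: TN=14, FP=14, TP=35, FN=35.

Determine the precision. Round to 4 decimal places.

0.7143

Precision = TP/(TP+FP) = 35/(35+14) = 35/49 = 0.7143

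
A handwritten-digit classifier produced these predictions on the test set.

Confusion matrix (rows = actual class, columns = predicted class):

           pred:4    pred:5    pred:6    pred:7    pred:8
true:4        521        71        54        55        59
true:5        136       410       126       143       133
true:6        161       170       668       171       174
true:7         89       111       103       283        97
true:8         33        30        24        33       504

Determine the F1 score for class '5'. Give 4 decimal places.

Take TP from the diagonal, FP from the rest of the '5' prediction marginal, FN from the rest of the '5' actual marginal.
F1 score = 2·TP/(2·TP+FP+FN).
5: TP=410, FP=71+170+111+30=382, FN=136+126+143+133=538 → 820/1740 = 0.47126

0.4713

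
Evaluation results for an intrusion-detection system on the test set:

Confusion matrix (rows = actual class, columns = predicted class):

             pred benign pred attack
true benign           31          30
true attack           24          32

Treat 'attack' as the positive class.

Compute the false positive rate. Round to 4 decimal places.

0.4918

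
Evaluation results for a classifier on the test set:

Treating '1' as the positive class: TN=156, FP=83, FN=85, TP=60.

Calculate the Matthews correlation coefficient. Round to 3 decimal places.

0.067

MCC = (TP·TN − FP·FN) / √((TP+FP)(TP+FN)(TN+FP)(TN+FN))
Numerator = 60·156 − 83·85 = 2305
Denominator = √(143·145·239·241) = √1194315265 = 34558.8667
MCC = 2305 / 34558.8667 = 0.067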